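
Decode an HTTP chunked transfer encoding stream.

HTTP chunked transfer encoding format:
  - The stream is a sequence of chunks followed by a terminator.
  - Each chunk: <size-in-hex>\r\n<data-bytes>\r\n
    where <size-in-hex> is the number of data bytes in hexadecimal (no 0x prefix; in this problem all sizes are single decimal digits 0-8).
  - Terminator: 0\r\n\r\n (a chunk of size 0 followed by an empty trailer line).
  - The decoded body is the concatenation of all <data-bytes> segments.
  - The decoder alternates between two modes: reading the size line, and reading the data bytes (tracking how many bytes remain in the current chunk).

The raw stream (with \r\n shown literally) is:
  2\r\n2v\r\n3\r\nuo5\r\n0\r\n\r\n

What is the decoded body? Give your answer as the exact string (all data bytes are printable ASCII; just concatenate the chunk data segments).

Chunk 1: stream[0..1]='2' size=0x2=2, data at stream[3..5]='2v' -> body[0..2], body so far='2v'
Chunk 2: stream[7..8]='3' size=0x3=3, data at stream[10..13]='uo5' -> body[2..5], body so far='2vuo5'
Chunk 3: stream[15..16]='0' size=0 (terminator). Final body='2vuo5' (5 bytes)

Answer: 2vuo5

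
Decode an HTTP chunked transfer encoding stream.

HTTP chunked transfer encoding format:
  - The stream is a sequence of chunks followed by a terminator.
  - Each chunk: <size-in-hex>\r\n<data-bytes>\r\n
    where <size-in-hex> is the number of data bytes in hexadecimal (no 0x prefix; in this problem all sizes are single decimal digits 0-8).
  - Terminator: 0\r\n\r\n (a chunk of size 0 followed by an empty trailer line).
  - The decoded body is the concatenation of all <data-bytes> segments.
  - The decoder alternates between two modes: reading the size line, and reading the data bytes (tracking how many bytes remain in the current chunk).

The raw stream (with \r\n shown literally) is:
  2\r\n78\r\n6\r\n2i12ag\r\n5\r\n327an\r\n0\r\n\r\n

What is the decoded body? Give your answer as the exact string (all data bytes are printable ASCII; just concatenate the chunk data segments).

Answer: 782i12ag327an

Derivation:
Chunk 1: stream[0..1]='2' size=0x2=2, data at stream[3..5]='78' -> body[0..2], body so far='78'
Chunk 2: stream[7..8]='6' size=0x6=6, data at stream[10..16]='2i12ag' -> body[2..8], body so far='782i12ag'
Chunk 3: stream[18..19]='5' size=0x5=5, data at stream[21..26]='327an' -> body[8..13], body so far='782i12ag327an'
Chunk 4: stream[28..29]='0' size=0 (terminator). Final body='782i12ag327an' (13 bytes)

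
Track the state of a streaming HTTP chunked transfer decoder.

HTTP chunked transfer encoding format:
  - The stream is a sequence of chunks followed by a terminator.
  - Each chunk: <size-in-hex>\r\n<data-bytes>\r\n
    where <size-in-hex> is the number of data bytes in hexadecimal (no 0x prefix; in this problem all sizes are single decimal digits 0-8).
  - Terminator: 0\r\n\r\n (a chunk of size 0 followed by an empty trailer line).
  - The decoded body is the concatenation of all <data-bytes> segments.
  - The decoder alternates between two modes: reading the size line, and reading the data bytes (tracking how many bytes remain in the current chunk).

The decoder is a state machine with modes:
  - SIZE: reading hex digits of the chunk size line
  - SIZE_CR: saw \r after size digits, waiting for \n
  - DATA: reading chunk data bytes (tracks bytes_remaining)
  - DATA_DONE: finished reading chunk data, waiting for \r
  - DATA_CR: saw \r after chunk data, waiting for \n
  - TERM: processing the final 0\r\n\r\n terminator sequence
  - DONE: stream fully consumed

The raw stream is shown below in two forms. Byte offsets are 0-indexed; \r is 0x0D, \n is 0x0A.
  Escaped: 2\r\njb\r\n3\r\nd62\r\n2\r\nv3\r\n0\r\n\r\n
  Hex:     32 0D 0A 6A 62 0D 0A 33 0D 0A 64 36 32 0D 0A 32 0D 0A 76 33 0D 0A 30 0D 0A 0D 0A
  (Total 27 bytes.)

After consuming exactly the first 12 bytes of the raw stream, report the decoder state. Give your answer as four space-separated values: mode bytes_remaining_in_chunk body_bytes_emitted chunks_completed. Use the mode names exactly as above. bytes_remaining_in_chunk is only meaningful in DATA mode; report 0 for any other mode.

Byte 0 = '2': mode=SIZE remaining=0 emitted=0 chunks_done=0
Byte 1 = 0x0D: mode=SIZE_CR remaining=0 emitted=0 chunks_done=0
Byte 2 = 0x0A: mode=DATA remaining=2 emitted=0 chunks_done=0
Byte 3 = 'j': mode=DATA remaining=1 emitted=1 chunks_done=0
Byte 4 = 'b': mode=DATA_DONE remaining=0 emitted=2 chunks_done=0
Byte 5 = 0x0D: mode=DATA_CR remaining=0 emitted=2 chunks_done=0
Byte 6 = 0x0A: mode=SIZE remaining=0 emitted=2 chunks_done=1
Byte 7 = '3': mode=SIZE remaining=0 emitted=2 chunks_done=1
Byte 8 = 0x0D: mode=SIZE_CR remaining=0 emitted=2 chunks_done=1
Byte 9 = 0x0A: mode=DATA remaining=3 emitted=2 chunks_done=1
Byte 10 = 'd': mode=DATA remaining=2 emitted=3 chunks_done=1
Byte 11 = '6': mode=DATA remaining=1 emitted=4 chunks_done=1

Answer: DATA 1 4 1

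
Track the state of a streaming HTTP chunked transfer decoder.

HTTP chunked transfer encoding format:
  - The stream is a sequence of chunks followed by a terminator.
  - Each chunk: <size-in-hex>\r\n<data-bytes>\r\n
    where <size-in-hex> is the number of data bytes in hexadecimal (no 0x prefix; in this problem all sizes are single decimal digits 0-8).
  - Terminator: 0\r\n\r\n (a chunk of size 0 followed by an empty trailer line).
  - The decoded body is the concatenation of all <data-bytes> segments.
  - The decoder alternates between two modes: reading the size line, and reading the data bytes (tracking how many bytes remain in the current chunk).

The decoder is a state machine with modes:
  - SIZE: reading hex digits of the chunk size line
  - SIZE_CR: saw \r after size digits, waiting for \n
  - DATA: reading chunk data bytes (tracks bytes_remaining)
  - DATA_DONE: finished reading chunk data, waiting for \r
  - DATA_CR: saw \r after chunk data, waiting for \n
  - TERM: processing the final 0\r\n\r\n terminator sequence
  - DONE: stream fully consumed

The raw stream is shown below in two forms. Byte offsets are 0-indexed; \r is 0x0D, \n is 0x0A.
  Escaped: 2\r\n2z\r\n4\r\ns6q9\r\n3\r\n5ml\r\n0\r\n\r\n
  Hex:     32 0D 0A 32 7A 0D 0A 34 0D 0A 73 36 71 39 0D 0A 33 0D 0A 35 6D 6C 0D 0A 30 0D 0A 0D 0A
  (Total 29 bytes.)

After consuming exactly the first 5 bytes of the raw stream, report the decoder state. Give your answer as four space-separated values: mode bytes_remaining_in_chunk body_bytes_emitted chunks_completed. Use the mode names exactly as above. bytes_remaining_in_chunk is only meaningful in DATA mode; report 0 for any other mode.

Answer: DATA_DONE 0 2 0

Derivation:
Byte 0 = '2': mode=SIZE remaining=0 emitted=0 chunks_done=0
Byte 1 = 0x0D: mode=SIZE_CR remaining=0 emitted=0 chunks_done=0
Byte 2 = 0x0A: mode=DATA remaining=2 emitted=0 chunks_done=0
Byte 3 = '2': mode=DATA remaining=1 emitted=1 chunks_done=0
Byte 4 = 'z': mode=DATA_DONE remaining=0 emitted=2 chunks_done=0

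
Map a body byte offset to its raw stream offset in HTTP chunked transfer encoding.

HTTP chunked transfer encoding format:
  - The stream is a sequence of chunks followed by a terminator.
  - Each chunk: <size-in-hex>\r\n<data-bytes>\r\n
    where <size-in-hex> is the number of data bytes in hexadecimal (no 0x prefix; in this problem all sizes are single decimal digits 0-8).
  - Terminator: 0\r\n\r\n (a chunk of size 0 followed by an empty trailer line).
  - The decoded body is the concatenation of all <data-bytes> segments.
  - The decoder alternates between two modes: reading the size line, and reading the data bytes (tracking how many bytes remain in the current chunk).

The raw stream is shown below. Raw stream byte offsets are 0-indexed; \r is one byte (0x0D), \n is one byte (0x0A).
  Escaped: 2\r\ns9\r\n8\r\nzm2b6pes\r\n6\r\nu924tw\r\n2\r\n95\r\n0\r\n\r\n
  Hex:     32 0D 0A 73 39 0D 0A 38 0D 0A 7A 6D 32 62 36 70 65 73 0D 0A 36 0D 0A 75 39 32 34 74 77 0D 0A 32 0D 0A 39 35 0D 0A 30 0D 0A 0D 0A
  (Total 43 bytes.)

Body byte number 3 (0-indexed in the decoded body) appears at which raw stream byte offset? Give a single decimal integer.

Chunk 1: stream[0..1]='2' size=0x2=2, data at stream[3..5]='s9' -> body[0..2], body so far='s9'
Chunk 2: stream[7..8]='8' size=0x8=8, data at stream[10..18]='zm2b6pes' -> body[2..10], body so far='s9zm2b6pes'
Chunk 3: stream[20..21]='6' size=0x6=6, data at stream[23..29]='u924tw' -> body[10..16], body so far='s9zm2b6pesu924tw'
Chunk 4: stream[31..32]='2' size=0x2=2, data at stream[34..36]='95' -> body[16..18], body so far='s9zm2b6pesu924tw95'
Chunk 5: stream[38..39]='0' size=0 (terminator). Final body='s9zm2b6pesu924tw95' (18 bytes)
Body byte 3 at stream offset 11

Answer: 11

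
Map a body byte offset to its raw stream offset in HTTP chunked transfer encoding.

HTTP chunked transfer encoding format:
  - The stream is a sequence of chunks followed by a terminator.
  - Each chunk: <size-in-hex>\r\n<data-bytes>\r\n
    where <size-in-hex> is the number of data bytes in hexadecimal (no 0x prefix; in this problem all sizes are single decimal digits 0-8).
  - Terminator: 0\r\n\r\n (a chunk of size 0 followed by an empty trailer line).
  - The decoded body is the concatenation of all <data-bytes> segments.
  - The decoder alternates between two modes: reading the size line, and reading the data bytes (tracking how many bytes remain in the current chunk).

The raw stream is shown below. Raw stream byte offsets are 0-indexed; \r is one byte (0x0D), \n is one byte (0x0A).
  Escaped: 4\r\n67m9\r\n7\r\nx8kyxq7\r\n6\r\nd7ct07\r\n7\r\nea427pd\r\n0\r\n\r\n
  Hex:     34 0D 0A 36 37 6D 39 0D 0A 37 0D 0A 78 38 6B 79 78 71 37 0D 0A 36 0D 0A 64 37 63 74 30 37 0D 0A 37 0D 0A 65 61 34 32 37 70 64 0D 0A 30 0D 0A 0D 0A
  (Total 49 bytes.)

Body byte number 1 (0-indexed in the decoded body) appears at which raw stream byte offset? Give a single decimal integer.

Answer: 4

Derivation:
Chunk 1: stream[0..1]='4' size=0x4=4, data at stream[3..7]='67m9' -> body[0..4], body so far='67m9'
Chunk 2: stream[9..10]='7' size=0x7=7, data at stream[12..19]='x8kyxq7' -> body[4..11], body so far='67m9x8kyxq7'
Chunk 3: stream[21..22]='6' size=0x6=6, data at stream[24..30]='d7ct07' -> body[11..17], body so far='67m9x8kyxq7d7ct07'
Chunk 4: stream[32..33]='7' size=0x7=7, data at stream[35..42]='ea427pd' -> body[17..24], body so far='67m9x8kyxq7d7ct07ea427pd'
Chunk 5: stream[44..45]='0' size=0 (terminator). Final body='67m9x8kyxq7d7ct07ea427pd' (24 bytes)
Body byte 1 at stream offset 4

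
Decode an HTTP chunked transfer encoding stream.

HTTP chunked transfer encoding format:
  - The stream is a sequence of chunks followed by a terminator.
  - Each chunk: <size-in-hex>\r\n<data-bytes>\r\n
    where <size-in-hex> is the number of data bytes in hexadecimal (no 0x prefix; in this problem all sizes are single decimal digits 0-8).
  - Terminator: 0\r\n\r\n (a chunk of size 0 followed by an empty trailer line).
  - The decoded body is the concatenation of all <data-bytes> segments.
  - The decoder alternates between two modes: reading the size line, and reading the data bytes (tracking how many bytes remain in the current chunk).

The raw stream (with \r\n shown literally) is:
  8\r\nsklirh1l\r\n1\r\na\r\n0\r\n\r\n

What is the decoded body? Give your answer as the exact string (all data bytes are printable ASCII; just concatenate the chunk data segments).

Chunk 1: stream[0..1]='8' size=0x8=8, data at stream[3..11]='sklirh1l' -> body[0..8], body so far='sklirh1l'
Chunk 2: stream[13..14]='1' size=0x1=1, data at stream[16..17]='a' -> body[8..9], body so far='sklirh1la'
Chunk 3: stream[19..20]='0' size=0 (terminator). Final body='sklirh1la' (9 bytes)

Answer: sklirh1la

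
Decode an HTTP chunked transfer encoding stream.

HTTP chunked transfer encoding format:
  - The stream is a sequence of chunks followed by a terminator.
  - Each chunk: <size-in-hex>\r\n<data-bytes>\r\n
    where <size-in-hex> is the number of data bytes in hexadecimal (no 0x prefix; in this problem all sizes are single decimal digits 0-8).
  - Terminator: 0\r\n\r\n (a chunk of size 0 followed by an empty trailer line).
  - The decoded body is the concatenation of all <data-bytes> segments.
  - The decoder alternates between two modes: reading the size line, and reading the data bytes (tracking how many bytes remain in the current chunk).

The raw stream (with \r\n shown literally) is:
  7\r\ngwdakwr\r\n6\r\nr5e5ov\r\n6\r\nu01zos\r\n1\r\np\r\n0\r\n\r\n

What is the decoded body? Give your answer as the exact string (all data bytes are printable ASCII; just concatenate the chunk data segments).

Chunk 1: stream[0..1]='7' size=0x7=7, data at stream[3..10]='gwdakwr' -> body[0..7], body so far='gwdakwr'
Chunk 2: stream[12..13]='6' size=0x6=6, data at stream[15..21]='r5e5ov' -> body[7..13], body so far='gwdakwrr5e5ov'
Chunk 3: stream[23..24]='6' size=0x6=6, data at stream[26..32]='u01zos' -> body[13..19], body so far='gwdakwrr5e5ovu01zos'
Chunk 4: stream[34..35]='1' size=0x1=1, data at stream[37..38]='p' -> body[19..20], body so far='gwdakwrr5e5ovu01zosp'
Chunk 5: stream[40..41]='0' size=0 (terminator). Final body='gwdakwrr5e5ovu01zosp' (20 bytes)

Answer: gwdakwrr5e5ovu01zosp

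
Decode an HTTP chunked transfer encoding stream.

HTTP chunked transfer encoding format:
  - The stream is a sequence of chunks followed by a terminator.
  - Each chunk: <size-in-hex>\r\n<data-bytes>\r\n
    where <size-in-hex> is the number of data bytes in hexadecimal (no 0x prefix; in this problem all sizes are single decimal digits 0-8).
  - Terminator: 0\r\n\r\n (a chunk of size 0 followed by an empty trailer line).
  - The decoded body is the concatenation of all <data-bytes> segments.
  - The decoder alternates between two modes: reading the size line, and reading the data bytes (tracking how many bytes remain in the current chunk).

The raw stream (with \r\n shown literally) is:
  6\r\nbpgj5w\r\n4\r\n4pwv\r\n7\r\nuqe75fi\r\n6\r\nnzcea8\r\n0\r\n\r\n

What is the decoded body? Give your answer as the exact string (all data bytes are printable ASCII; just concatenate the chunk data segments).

Chunk 1: stream[0..1]='6' size=0x6=6, data at stream[3..9]='bpgj5w' -> body[0..6], body so far='bpgj5w'
Chunk 2: stream[11..12]='4' size=0x4=4, data at stream[14..18]='4pwv' -> body[6..10], body so far='bpgj5w4pwv'
Chunk 3: stream[20..21]='7' size=0x7=7, data at stream[23..30]='uqe75fi' -> body[10..17], body so far='bpgj5w4pwvuqe75fi'
Chunk 4: stream[32..33]='6' size=0x6=6, data at stream[35..41]='nzcea8' -> body[17..23], body so far='bpgj5w4pwvuqe75finzcea8'
Chunk 5: stream[43..44]='0' size=0 (terminator). Final body='bpgj5w4pwvuqe75finzcea8' (23 bytes)

Answer: bpgj5w4pwvuqe75finzcea8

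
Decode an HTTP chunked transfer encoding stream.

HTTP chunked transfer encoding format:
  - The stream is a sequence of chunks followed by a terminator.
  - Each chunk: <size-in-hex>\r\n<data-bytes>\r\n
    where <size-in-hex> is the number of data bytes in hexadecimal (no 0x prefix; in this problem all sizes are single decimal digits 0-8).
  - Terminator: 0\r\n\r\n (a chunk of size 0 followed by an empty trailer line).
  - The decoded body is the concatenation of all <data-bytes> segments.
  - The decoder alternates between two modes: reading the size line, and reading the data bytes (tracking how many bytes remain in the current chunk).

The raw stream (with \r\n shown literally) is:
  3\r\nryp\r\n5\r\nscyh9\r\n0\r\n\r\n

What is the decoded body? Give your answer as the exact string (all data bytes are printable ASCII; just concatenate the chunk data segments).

Chunk 1: stream[0..1]='3' size=0x3=3, data at stream[3..6]='ryp' -> body[0..3], body so far='ryp'
Chunk 2: stream[8..9]='5' size=0x5=5, data at stream[11..16]='scyh9' -> body[3..8], body so far='rypscyh9'
Chunk 3: stream[18..19]='0' size=0 (terminator). Final body='rypscyh9' (8 bytes)

Answer: rypscyh9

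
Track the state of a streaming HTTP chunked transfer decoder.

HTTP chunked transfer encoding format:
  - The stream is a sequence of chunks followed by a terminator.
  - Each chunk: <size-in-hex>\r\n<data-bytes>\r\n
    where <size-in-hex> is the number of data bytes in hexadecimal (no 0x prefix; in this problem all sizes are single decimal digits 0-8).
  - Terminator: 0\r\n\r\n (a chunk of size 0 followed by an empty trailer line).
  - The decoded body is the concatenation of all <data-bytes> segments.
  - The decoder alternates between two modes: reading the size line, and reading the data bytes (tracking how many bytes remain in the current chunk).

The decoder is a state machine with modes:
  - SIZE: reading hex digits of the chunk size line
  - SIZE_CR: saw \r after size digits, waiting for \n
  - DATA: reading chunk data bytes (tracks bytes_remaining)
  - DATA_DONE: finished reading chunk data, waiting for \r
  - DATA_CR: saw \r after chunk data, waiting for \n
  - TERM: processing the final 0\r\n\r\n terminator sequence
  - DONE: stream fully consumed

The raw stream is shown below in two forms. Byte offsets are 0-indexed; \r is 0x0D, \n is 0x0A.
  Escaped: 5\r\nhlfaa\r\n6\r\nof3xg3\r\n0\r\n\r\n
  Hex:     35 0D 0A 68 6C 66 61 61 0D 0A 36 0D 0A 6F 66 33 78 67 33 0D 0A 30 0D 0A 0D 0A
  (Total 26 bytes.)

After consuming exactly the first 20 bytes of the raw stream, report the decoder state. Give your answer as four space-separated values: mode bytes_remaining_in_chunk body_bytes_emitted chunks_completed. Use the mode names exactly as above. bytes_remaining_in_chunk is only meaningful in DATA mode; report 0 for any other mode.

Answer: DATA_CR 0 11 1

Derivation:
Byte 0 = '5': mode=SIZE remaining=0 emitted=0 chunks_done=0
Byte 1 = 0x0D: mode=SIZE_CR remaining=0 emitted=0 chunks_done=0
Byte 2 = 0x0A: mode=DATA remaining=5 emitted=0 chunks_done=0
Byte 3 = 'h': mode=DATA remaining=4 emitted=1 chunks_done=0
Byte 4 = 'l': mode=DATA remaining=3 emitted=2 chunks_done=0
Byte 5 = 'f': mode=DATA remaining=2 emitted=3 chunks_done=0
Byte 6 = 'a': mode=DATA remaining=1 emitted=4 chunks_done=0
Byte 7 = 'a': mode=DATA_DONE remaining=0 emitted=5 chunks_done=0
Byte 8 = 0x0D: mode=DATA_CR remaining=0 emitted=5 chunks_done=0
Byte 9 = 0x0A: mode=SIZE remaining=0 emitted=5 chunks_done=1
Byte 10 = '6': mode=SIZE remaining=0 emitted=5 chunks_done=1
Byte 11 = 0x0D: mode=SIZE_CR remaining=0 emitted=5 chunks_done=1
Byte 12 = 0x0A: mode=DATA remaining=6 emitted=5 chunks_done=1
Byte 13 = 'o': mode=DATA remaining=5 emitted=6 chunks_done=1
Byte 14 = 'f': mode=DATA remaining=4 emitted=7 chunks_done=1
Byte 15 = '3': mode=DATA remaining=3 emitted=8 chunks_done=1
Byte 16 = 'x': mode=DATA remaining=2 emitted=9 chunks_done=1
Byte 17 = 'g': mode=DATA remaining=1 emitted=10 chunks_done=1
Byte 18 = '3': mode=DATA_DONE remaining=0 emitted=11 chunks_done=1
Byte 19 = 0x0D: mode=DATA_CR remaining=0 emitted=11 chunks_done=1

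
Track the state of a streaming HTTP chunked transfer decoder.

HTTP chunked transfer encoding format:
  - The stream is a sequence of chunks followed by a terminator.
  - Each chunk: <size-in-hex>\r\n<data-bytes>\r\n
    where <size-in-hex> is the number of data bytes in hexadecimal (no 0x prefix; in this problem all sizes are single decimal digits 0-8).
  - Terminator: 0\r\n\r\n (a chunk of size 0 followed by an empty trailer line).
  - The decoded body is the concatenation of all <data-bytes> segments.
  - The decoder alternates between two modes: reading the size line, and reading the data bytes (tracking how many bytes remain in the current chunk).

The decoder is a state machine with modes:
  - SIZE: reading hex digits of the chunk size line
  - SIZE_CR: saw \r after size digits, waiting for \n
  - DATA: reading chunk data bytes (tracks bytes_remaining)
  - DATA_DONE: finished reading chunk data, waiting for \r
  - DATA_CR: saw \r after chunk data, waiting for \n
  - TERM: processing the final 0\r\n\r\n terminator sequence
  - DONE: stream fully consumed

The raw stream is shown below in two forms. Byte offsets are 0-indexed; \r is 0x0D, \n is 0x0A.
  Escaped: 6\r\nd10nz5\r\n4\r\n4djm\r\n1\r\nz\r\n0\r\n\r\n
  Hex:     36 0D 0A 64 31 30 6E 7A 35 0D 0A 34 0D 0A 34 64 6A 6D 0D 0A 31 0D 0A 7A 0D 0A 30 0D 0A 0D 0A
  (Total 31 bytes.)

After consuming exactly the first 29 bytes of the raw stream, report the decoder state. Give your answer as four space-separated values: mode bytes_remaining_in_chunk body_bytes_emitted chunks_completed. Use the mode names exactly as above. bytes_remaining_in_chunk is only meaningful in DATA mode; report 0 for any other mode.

Byte 0 = '6': mode=SIZE remaining=0 emitted=0 chunks_done=0
Byte 1 = 0x0D: mode=SIZE_CR remaining=0 emitted=0 chunks_done=0
Byte 2 = 0x0A: mode=DATA remaining=6 emitted=0 chunks_done=0
Byte 3 = 'd': mode=DATA remaining=5 emitted=1 chunks_done=0
Byte 4 = '1': mode=DATA remaining=4 emitted=2 chunks_done=0
Byte 5 = '0': mode=DATA remaining=3 emitted=3 chunks_done=0
Byte 6 = 'n': mode=DATA remaining=2 emitted=4 chunks_done=0
Byte 7 = 'z': mode=DATA remaining=1 emitted=5 chunks_done=0
Byte 8 = '5': mode=DATA_DONE remaining=0 emitted=6 chunks_done=0
Byte 9 = 0x0D: mode=DATA_CR remaining=0 emitted=6 chunks_done=0
Byte 10 = 0x0A: mode=SIZE remaining=0 emitted=6 chunks_done=1
Byte 11 = '4': mode=SIZE remaining=0 emitted=6 chunks_done=1
Byte 12 = 0x0D: mode=SIZE_CR remaining=0 emitted=6 chunks_done=1
Byte 13 = 0x0A: mode=DATA remaining=4 emitted=6 chunks_done=1
Byte 14 = '4': mode=DATA remaining=3 emitted=7 chunks_done=1
Byte 15 = 'd': mode=DATA remaining=2 emitted=8 chunks_done=1
Byte 16 = 'j': mode=DATA remaining=1 emitted=9 chunks_done=1
Byte 17 = 'm': mode=DATA_DONE remaining=0 emitted=10 chunks_done=1
Byte 18 = 0x0D: mode=DATA_CR remaining=0 emitted=10 chunks_done=1
Byte 19 = 0x0A: mode=SIZE remaining=0 emitted=10 chunks_done=2
Byte 20 = '1': mode=SIZE remaining=0 emitted=10 chunks_done=2
Byte 21 = 0x0D: mode=SIZE_CR remaining=0 emitted=10 chunks_done=2
Byte 22 = 0x0A: mode=DATA remaining=1 emitted=10 chunks_done=2
Byte 23 = 'z': mode=DATA_DONE remaining=0 emitted=11 chunks_done=2
Byte 24 = 0x0D: mode=DATA_CR remaining=0 emitted=11 chunks_done=2
Byte 25 = 0x0A: mode=SIZE remaining=0 emitted=11 chunks_done=3
Byte 26 = '0': mode=SIZE remaining=0 emitted=11 chunks_done=3
Byte 27 = 0x0D: mode=SIZE_CR remaining=0 emitted=11 chunks_done=3
Byte 28 = 0x0A: mode=TERM remaining=0 emitted=11 chunks_done=3

Answer: TERM 0 11 3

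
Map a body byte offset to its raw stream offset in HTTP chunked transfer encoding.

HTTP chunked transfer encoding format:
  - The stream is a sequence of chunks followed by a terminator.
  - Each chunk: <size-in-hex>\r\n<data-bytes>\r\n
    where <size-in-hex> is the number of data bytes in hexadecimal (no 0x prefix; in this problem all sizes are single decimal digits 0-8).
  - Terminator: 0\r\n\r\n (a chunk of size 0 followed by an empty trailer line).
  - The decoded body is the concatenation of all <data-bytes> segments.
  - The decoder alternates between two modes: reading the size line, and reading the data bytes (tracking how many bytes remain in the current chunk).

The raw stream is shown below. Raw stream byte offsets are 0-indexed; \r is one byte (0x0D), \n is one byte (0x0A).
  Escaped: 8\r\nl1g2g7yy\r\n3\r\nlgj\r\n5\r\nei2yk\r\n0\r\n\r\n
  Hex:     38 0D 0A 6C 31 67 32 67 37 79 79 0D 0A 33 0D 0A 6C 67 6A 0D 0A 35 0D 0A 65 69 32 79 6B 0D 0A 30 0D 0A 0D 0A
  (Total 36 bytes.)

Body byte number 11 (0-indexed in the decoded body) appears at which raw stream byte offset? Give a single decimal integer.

Answer: 24

Derivation:
Chunk 1: stream[0..1]='8' size=0x8=8, data at stream[3..11]='l1g2g7yy' -> body[0..8], body so far='l1g2g7yy'
Chunk 2: stream[13..14]='3' size=0x3=3, data at stream[16..19]='lgj' -> body[8..11], body so far='l1g2g7yylgj'
Chunk 3: stream[21..22]='5' size=0x5=5, data at stream[24..29]='ei2yk' -> body[11..16], body so far='l1g2g7yylgjei2yk'
Chunk 4: stream[31..32]='0' size=0 (terminator). Final body='l1g2g7yylgjei2yk' (16 bytes)
Body byte 11 at stream offset 24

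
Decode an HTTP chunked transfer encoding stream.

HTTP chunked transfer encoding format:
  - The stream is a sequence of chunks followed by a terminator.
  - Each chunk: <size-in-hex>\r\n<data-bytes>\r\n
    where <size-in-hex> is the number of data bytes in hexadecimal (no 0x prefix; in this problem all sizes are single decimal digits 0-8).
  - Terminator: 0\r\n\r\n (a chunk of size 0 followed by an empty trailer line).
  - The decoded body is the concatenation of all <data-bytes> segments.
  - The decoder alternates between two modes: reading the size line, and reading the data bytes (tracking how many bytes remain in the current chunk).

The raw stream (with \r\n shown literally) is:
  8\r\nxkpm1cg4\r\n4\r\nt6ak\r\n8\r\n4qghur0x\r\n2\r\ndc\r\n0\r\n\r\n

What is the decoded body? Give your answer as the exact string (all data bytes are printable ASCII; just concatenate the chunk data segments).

Chunk 1: stream[0..1]='8' size=0x8=8, data at stream[3..11]='xkpm1cg4' -> body[0..8], body so far='xkpm1cg4'
Chunk 2: stream[13..14]='4' size=0x4=4, data at stream[16..20]='t6ak' -> body[8..12], body so far='xkpm1cg4t6ak'
Chunk 3: stream[22..23]='8' size=0x8=8, data at stream[25..33]='4qghur0x' -> body[12..20], body so far='xkpm1cg4t6ak4qghur0x'
Chunk 4: stream[35..36]='2' size=0x2=2, data at stream[38..40]='dc' -> body[20..22], body so far='xkpm1cg4t6ak4qghur0xdc'
Chunk 5: stream[42..43]='0' size=0 (terminator). Final body='xkpm1cg4t6ak4qghur0xdc' (22 bytes)

Answer: xkpm1cg4t6ak4qghur0xdc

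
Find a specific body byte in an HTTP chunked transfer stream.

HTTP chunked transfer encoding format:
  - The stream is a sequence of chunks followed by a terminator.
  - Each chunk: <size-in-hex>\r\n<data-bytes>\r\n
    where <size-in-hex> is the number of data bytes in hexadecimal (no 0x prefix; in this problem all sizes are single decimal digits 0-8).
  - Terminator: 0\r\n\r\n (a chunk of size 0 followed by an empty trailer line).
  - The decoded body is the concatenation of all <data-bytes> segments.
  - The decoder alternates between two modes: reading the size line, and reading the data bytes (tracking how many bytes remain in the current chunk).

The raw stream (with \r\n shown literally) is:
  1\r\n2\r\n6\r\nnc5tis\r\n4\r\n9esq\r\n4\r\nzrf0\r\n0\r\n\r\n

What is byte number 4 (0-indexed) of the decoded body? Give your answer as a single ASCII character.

Answer: t

Derivation:
Chunk 1: stream[0..1]='1' size=0x1=1, data at stream[3..4]='2' -> body[0..1], body so far='2'
Chunk 2: stream[6..7]='6' size=0x6=6, data at stream[9..15]='nc5tis' -> body[1..7], body so far='2nc5tis'
Chunk 3: stream[17..18]='4' size=0x4=4, data at stream[20..24]='9esq' -> body[7..11], body so far='2nc5tis9esq'
Chunk 4: stream[26..27]='4' size=0x4=4, data at stream[29..33]='zrf0' -> body[11..15], body so far='2nc5tis9esqzrf0'
Chunk 5: stream[35..36]='0' size=0 (terminator). Final body='2nc5tis9esqzrf0' (15 bytes)
Body byte 4 = 't'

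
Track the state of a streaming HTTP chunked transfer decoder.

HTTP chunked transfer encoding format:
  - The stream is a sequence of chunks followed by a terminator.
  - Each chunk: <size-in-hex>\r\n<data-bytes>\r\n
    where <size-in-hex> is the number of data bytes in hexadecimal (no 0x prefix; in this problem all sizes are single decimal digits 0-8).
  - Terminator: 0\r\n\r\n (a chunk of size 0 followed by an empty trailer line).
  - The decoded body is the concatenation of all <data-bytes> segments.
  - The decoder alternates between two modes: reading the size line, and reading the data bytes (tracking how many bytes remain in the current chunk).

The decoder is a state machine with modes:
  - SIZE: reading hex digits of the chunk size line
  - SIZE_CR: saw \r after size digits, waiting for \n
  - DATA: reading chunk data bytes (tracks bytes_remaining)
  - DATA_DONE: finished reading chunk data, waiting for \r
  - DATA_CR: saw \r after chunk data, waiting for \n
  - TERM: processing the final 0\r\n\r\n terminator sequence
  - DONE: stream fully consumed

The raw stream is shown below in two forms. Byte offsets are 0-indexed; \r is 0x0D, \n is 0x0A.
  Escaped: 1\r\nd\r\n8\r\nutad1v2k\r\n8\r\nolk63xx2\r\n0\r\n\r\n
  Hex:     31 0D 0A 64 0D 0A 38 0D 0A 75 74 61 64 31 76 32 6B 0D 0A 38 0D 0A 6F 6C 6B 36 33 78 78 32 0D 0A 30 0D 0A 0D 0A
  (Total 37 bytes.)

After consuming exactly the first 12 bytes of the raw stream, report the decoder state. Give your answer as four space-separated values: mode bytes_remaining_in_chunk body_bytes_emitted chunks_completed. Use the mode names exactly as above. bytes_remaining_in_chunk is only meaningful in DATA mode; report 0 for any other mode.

Answer: DATA 5 4 1

Derivation:
Byte 0 = '1': mode=SIZE remaining=0 emitted=0 chunks_done=0
Byte 1 = 0x0D: mode=SIZE_CR remaining=0 emitted=0 chunks_done=0
Byte 2 = 0x0A: mode=DATA remaining=1 emitted=0 chunks_done=0
Byte 3 = 'd': mode=DATA_DONE remaining=0 emitted=1 chunks_done=0
Byte 4 = 0x0D: mode=DATA_CR remaining=0 emitted=1 chunks_done=0
Byte 5 = 0x0A: mode=SIZE remaining=0 emitted=1 chunks_done=1
Byte 6 = '8': mode=SIZE remaining=0 emitted=1 chunks_done=1
Byte 7 = 0x0D: mode=SIZE_CR remaining=0 emitted=1 chunks_done=1
Byte 8 = 0x0A: mode=DATA remaining=8 emitted=1 chunks_done=1
Byte 9 = 'u': mode=DATA remaining=7 emitted=2 chunks_done=1
Byte 10 = 't': mode=DATA remaining=6 emitted=3 chunks_done=1
Byte 11 = 'a': mode=DATA remaining=5 emitted=4 chunks_done=1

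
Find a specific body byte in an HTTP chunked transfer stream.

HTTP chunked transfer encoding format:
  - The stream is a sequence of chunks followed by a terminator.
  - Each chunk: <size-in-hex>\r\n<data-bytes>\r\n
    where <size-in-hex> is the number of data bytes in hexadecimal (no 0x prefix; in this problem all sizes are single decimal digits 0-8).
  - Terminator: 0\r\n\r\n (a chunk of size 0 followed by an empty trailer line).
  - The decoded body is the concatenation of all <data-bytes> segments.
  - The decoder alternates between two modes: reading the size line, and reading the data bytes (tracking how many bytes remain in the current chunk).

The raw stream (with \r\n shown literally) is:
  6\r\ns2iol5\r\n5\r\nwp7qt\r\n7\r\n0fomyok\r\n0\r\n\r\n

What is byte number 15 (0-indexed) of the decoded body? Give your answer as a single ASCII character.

Answer: y

Derivation:
Chunk 1: stream[0..1]='6' size=0x6=6, data at stream[3..9]='s2iol5' -> body[0..6], body so far='s2iol5'
Chunk 2: stream[11..12]='5' size=0x5=5, data at stream[14..19]='wp7qt' -> body[6..11], body so far='s2iol5wp7qt'
Chunk 3: stream[21..22]='7' size=0x7=7, data at stream[24..31]='0fomyok' -> body[11..18], body so far='s2iol5wp7qt0fomyok'
Chunk 4: stream[33..34]='0' size=0 (terminator). Final body='s2iol5wp7qt0fomyok' (18 bytes)
Body byte 15 = 'y'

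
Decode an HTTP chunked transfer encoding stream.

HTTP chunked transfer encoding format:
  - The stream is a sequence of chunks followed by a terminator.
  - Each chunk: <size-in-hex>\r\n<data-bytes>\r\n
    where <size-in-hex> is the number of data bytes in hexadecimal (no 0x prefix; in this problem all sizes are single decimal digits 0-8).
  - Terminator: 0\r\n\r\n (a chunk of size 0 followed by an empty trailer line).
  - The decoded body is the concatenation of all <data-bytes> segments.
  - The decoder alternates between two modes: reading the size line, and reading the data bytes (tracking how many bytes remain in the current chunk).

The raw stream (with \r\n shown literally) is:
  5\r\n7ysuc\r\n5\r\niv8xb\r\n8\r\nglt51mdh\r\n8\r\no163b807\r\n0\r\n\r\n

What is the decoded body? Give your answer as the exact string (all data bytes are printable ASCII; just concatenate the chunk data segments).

Chunk 1: stream[0..1]='5' size=0x5=5, data at stream[3..8]='7ysuc' -> body[0..5], body so far='7ysuc'
Chunk 2: stream[10..11]='5' size=0x5=5, data at stream[13..18]='iv8xb' -> body[5..10], body so far='7ysuciv8xb'
Chunk 3: stream[20..21]='8' size=0x8=8, data at stream[23..31]='glt51mdh' -> body[10..18], body so far='7ysuciv8xbglt51mdh'
Chunk 4: stream[33..34]='8' size=0x8=8, data at stream[36..44]='o163b807' -> body[18..26], body so far='7ysuciv8xbglt51mdho163b807'
Chunk 5: stream[46..47]='0' size=0 (terminator). Final body='7ysuciv8xbglt51mdho163b807' (26 bytes)

Answer: 7ysuciv8xbglt51mdho163b807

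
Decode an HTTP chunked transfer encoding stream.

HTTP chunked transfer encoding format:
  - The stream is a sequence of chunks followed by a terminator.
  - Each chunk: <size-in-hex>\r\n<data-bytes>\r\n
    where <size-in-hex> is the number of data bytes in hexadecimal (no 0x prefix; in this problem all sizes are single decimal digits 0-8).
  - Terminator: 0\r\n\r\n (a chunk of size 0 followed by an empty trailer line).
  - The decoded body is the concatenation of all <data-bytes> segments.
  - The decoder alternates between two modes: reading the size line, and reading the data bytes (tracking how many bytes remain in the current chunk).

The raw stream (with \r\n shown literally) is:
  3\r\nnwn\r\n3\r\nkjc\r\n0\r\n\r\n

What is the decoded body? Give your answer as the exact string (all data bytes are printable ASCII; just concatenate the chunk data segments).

Chunk 1: stream[0..1]='3' size=0x3=3, data at stream[3..6]='nwn' -> body[0..3], body so far='nwn'
Chunk 2: stream[8..9]='3' size=0x3=3, data at stream[11..14]='kjc' -> body[3..6], body so far='nwnkjc'
Chunk 3: stream[16..17]='0' size=0 (terminator). Final body='nwnkjc' (6 bytes)

Answer: nwnkjc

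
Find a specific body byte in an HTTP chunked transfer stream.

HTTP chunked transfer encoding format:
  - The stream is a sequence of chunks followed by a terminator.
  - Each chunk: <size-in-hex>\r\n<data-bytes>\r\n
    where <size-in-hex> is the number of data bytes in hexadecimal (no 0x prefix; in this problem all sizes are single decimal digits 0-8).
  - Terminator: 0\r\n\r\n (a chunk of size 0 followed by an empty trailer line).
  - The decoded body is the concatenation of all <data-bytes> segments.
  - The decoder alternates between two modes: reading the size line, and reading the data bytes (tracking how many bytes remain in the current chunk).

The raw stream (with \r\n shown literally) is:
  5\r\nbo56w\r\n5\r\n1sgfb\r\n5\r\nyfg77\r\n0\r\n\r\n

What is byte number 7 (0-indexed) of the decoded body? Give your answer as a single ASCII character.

Chunk 1: stream[0..1]='5' size=0x5=5, data at stream[3..8]='bo56w' -> body[0..5], body so far='bo56w'
Chunk 2: stream[10..11]='5' size=0x5=5, data at stream[13..18]='1sgfb' -> body[5..10], body so far='bo56w1sgfb'
Chunk 3: stream[20..21]='5' size=0x5=5, data at stream[23..28]='yfg77' -> body[10..15], body so far='bo56w1sgfbyfg77'
Chunk 4: stream[30..31]='0' size=0 (terminator). Final body='bo56w1sgfbyfg77' (15 bytes)
Body byte 7 = 'g'

Answer: g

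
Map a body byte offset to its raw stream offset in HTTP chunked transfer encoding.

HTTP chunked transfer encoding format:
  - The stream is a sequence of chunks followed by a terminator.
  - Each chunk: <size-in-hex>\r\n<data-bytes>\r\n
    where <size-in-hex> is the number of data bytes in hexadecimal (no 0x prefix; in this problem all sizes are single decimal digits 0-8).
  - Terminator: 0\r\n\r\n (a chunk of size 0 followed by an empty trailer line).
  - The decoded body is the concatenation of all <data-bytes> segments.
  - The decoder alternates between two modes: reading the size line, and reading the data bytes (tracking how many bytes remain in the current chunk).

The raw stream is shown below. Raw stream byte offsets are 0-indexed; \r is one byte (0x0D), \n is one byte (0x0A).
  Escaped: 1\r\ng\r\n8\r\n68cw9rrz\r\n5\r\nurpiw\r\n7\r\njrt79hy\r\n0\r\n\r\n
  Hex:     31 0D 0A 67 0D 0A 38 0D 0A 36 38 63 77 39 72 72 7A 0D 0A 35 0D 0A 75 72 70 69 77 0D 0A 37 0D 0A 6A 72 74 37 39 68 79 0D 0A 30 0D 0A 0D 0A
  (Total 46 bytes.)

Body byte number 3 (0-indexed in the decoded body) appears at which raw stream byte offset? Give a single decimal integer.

Answer: 11

Derivation:
Chunk 1: stream[0..1]='1' size=0x1=1, data at stream[3..4]='g' -> body[0..1], body so far='g'
Chunk 2: stream[6..7]='8' size=0x8=8, data at stream[9..17]='68cw9rrz' -> body[1..9], body so far='g68cw9rrz'
Chunk 3: stream[19..20]='5' size=0x5=5, data at stream[22..27]='urpiw' -> body[9..14], body so far='g68cw9rrzurpiw'
Chunk 4: stream[29..30]='7' size=0x7=7, data at stream[32..39]='jrt79hy' -> body[14..21], body so far='g68cw9rrzurpiwjrt79hy'
Chunk 5: stream[41..42]='0' size=0 (terminator). Final body='g68cw9rrzurpiwjrt79hy' (21 bytes)
Body byte 3 at stream offset 11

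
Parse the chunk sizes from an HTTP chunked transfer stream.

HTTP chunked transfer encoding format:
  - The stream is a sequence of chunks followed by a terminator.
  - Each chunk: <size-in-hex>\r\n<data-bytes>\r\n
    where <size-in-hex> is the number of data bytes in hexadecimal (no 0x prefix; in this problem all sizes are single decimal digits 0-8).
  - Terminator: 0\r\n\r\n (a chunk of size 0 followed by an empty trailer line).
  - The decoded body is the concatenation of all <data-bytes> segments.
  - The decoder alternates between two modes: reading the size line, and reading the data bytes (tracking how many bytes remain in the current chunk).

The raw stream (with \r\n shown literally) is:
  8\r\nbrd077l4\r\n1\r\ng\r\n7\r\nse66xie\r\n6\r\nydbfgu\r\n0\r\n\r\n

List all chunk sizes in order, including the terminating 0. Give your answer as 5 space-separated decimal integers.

Answer: 8 1 7 6 0

Derivation:
Chunk 1: stream[0..1]='8' size=0x8=8, data at stream[3..11]='brd077l4' -> body[0..8], body so far='brd077l4'
Chunk 2: stream[13..14]='1' size=0x1=1, data at stream[16..17]='g' -> body[8..9], body so far='brd077l4g'
Chunk 3: stream[19..20]='7' size=0x7=7, data at stream[22..29]='se66xie' -> body[9..16], body so far='brd077l4gse66xie'
Chunk 4: stream[31..32]='6' size=0x6=6, data at stream[34..40]='ydbfgu' -> body[16..22], body so far='brd077l4gse66xieydbfgu'
Chunk 5: stream[42..43]='0' size=0 (terminator). Final body='brd077l4gse66xieydbfgu' (22 bytes)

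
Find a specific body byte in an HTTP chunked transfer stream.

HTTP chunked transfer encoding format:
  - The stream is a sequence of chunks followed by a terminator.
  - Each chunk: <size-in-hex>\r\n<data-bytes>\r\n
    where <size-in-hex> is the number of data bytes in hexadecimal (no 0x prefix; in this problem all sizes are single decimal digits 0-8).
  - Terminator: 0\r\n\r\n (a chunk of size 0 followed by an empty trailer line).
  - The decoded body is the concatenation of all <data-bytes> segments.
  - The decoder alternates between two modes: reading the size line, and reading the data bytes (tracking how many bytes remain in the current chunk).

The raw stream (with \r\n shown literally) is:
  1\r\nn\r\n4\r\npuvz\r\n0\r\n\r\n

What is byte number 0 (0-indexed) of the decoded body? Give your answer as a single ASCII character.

Answer: n

Derivation:
Chunk 1: stream[0..1]='1' size=0x1=1, data at stream[3..4]='n' -> body[0..1], body so far='n'
Chunk 2: stream[6..7]='4' size=0x4=4, data at stream[9..13]='puvz' -> body[1..5], body so far='npuvz'
Chunk 3: stream[15..16]='0' size=0 (terminator). Final body='npuvz' (5 bytes)
Body byte 0 = 'n'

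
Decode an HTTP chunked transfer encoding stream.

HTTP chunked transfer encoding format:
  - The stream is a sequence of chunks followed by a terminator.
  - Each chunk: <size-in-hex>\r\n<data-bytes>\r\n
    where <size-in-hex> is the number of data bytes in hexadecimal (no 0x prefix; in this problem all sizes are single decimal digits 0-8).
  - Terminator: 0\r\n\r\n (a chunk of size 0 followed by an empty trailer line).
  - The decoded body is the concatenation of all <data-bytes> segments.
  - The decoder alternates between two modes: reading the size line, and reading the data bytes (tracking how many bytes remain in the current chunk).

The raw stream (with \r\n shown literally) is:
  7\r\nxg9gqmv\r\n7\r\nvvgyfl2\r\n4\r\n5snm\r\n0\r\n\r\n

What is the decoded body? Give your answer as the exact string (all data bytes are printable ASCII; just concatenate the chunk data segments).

Answer: xg9gqmvvvgyfl25snm

Derivation:
Chunk 1: stream[0..1]='7' size=0x7=7, data at stream[3..10]='xg9gqmv' -> body[0..7], body so far='xg9gqmv'
Chunk 2: stream[12..13]='7' size=0x7=7, data at stream[15..22]='vvgyfl2' -> body[7..14], body so far='xg9gqmvvvgyfl2'
Chunk 3: stream[24..25]='4' size=0x4=4, data at stream[27..31]='5snm' -> body[14..18], body so far='xg9gqmvvvgyfl25snm'
Chunk 4: stream[33..34]='0' size=0 (terminator). Final body='xg9gqmvvvgyfl25snm' (18 bytes)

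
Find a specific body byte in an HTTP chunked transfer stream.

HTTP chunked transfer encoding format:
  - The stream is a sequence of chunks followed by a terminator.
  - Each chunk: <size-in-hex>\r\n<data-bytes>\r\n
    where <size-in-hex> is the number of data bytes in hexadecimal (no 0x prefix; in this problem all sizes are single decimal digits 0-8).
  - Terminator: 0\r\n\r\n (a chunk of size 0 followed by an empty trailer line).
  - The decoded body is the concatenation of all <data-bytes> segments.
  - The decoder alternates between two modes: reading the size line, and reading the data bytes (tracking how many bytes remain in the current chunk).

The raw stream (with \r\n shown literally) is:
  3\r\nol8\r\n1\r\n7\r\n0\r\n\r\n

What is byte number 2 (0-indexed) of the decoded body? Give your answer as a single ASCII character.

Chunk 1: stream[0..1]='3' size=0x3=3, data at stream[3..6]='ol8' -> body[0..3], body so far='ol8'
Chunk 2: stream[8..9]='1' size=0x1=1, data at stream[11..12]='7' -> body[3..4], body so far='ol87'
Chunk 3: stream[14..15]='0' size=0 (terminator). Final body='ol87' (4 bytes)
Body byte 2 = '8'

Answer: 8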